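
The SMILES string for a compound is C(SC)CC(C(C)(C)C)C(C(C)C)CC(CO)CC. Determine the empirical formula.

Atom tally by fragment:
  CH3SCH2 → C:2 H:5 S:1
  CH2 → C:1 H:2
  CH(C(CH3)3) → C:5 H:10
  CH(CH(CH3)2) → C:4 H:8
  CH2 → C:1 H:2
  CH(CH2OH) → C:2 H:4 O:1
  CH2 → C:1 H:2
  CH3 → C:1 H:3
Element totals:
  C: 17
  H: 36
  O: 1
  S: 1
Molecular formula: C17H36OS.
gcd of subscripts (17, 36, 1, 1) = 1, so the empirical formula equals the molecular formula.

C17H36OS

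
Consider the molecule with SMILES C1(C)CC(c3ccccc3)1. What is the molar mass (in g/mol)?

132.21 g/mol

Atom tally by fragment:
  cyclopropane ring core → C:3 H:6
  (− 2 ring H displaced by substituents)
  + CH3 → C:1 H:3
  + C6H5 → C:6 H:5
Element totals:
  C: 10
  H: 12
Molecular formula: C10H12.
  M = 10(12.011) + 12(1.008)
    = 120.110 + 12.096 = 132.206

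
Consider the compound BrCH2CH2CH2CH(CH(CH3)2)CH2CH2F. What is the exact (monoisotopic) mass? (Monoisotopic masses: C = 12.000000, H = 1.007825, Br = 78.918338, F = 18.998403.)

Element totals:
  C: 9
  H: 18
  Br: 1
  F: 1
Molecular formula: C9H18BrF.
  M = 9(12.0) + 18(1.007825) + 78.918338 + 18.998403
    = 108.000000 + 18.140850 + 78.918338 + 18.998403 = 224.057591

224.0576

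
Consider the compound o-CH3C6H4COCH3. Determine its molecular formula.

C9H10O

Element totals:
  C: 9
  H: 10
  O: 1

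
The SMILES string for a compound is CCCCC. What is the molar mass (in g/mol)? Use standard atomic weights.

Atom tally by fragment:
  CH3 → C:1 H:3
  CH2 → C:1 H:2
  CH2 → C:1 H:2
  CH2 → C:1 H:2
  CH3 → C:1 H:3
Element totals:
  C: 5
  H: 12
Molecular formula: C5H12.
  M = 5(12.011) + 12(1.008)
    = 60.055 + 12.096 = 72.151

72.15 g/mol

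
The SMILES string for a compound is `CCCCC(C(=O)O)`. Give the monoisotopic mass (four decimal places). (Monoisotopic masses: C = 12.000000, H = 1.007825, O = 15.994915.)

Atom tally by fragment:
  CH3 → C:1 H:3
  CH2 → C:1 H:2
  CH2 → C:1 H:2
  CH2 → C:1 H:2
  CH2COOH → C:2 H:3 O:2
Element totals:
  C: 6
  H: 12
  O: 2
Molecular formula: C6H12O2.
  M = 6(12.0) + 12(1.007825) + 2(15.994915)
    = 72.000000 + 12.093900 + 31.989830 = 116.083730

116.0837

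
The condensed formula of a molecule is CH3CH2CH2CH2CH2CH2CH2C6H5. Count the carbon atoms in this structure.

13

Element totals:
  C: 13
  H: 20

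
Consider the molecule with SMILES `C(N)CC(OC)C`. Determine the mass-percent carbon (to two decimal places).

Atom tally by fragment:
  H2NCH2 → C:1 H:4 N:1
  CH2 → C:1 H:2
  CH(OCH3) → C:2 H:4 O:1
  CH3 → C:1 H:3
Element totals:
  C: 5
  H: 13
  N: 1
  O: 1
Molecular formula: C5H13NO.
Molar mass = 103.165 g/mol.
Mass from C: 5 × 12.011 = 60.055 g/mol.
%C = 60.055 / 103.165 × 100 = 58.21%.

58.21%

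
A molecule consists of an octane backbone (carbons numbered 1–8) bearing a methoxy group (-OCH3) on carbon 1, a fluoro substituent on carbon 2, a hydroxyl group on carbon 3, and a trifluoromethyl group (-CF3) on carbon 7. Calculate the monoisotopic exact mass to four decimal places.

246.1243

Atom tally by fragment:
  CH3OCH2 → C:2 H:5 O:1
  CH(F) → C:1 H:1 F:1
  CH(OH) → C:1 H:2 O:1
  CH2 → C:1 H:2
  CH2 → C:1 H:2
  CH2 → C:1 H:2
  CH(CF3) → C:2 H:1 F:3
  CH3 → C:1 H:3
Element totals:
  C: 10
  H: 18
  F: 4
  O: 2
Molecular formula: C10H18F4O2.
  M = 10(12.0) + 18(1.007825) + 4(18.998403) + 2(15.994915)
    = 120.000000 + 18.140850 + 75.993612 + 31.989830 = 246.124292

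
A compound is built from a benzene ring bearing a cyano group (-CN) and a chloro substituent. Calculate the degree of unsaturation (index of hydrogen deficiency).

Atom tally by fragment:
  benzene ring core → C:6 H:6
  (− 2 ring H displaced by substituents)
  + CN → C:1 N:1
  + Cl → Cl:1
Element totals:
  C: 7
  H: 4
  Cl: 1
  N: 1
Molecular formula: C7H4ClN.
DoU = (2C + 2 + N − H − X) / 2 = (2·7 + 2 + 1 − 4 − 1) / 2 = 6.

6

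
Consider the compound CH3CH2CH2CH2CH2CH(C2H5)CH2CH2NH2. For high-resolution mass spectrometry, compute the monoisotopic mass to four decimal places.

Element totals:
  C: 10
  H: 23
  N: 1
Molecular formula: C10H23N.
  M = 10(12.0) + 23(1.007825) + 14.003074
    = 120.000000 + 23.179975 + 14.003074 = 157.183049

157.1830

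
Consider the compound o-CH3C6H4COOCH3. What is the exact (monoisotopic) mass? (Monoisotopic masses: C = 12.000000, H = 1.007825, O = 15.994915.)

Atom tally by fragment:
  benzene ring core → C:6 H:6
  (− 2 ring H displaced by substituents)
  + CH3 → C:1 H:3
  + COOCH3 → C:2 H:3 O:2
Element totals:
  C: 9
  H: 10
  O: 2
Molecular formula: C9H10O2.
  M = 9(12.0) + 10(1.007825) + 2(15.994915)
    = 108.000000 + 10.078250 + 31.989830 = 150.068080

150.0681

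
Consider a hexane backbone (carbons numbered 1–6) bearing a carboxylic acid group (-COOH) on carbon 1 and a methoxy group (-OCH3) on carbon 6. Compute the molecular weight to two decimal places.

Atom tally by fragment:
  HOOCCH2 → C:2 H:3 O:2
  CH2 → C:1 H:2
  CH2 → C:1 H:2
  CH2 → C:1 H:2
  CH2 → C:1 H:2
  CH2OCH3 → C:2 H:5 O:1
Element totals:
  C: 8
  H: 16
  O: 3
Molecular formula: C8H16O3.
  M = 8(12.011) + 16(1.008) + 3(15.999)
    = 96.088 + 16.128 + 47.997 = 160.213

160.21 g/mol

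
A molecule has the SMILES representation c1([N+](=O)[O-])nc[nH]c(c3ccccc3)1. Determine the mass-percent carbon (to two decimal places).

57.14%

Atom tally by fragment:
  imidazole ring core → C:3 H:4 N:2
  (− 2 ring H displaced by substituents)
  + NO2 → N:1 O:2
  + C6H5 → C:6 H:5
Element totals:
  C: 9
  H: 7
  N: 3
  O: 2
Molecular formula: C9H7N3O2.
Molar mass = 189.174 g/mol.
Mass from C: 9 × 12.011 = 108.099 g/mol.
%C = 108.099 / 189.174 × 100 = 57.14%.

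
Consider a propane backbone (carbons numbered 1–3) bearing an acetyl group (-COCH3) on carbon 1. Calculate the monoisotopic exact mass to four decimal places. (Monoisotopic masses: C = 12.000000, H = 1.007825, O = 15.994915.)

Atom tally by fragment:
  CH3COCH2 → C:3 H:5 O:1
  CH2 → C:1 H:2
  CH3 → C:1 H:3
Element totals:
  C: 5
  H: 10
  O: 1
Molecular formula: C5H10O.
  M = 5(12.0) + 10(1.007825) + 15.994915
    = 60.000000 + 10.078250 + 15.994915 = 86.073165

86.0732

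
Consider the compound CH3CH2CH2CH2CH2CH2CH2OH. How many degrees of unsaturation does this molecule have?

0

Atom tally by fragment:
  CH3 → C:1 H:3
  CH2 → C:1 H:2
  CH2 → C:1 H:2
  CH2 → C:1 H:2
  CH2 → C:1 H:2
  CH2 → C:1 H:2
  CH2OH → C:1 H:3 O:1
Element totals:
  C: 7
  H: 16
  O: 1
Molecular formula: C7H16O.
DoU = (2C + 2 + N − H − X) / 2 = (2·7 + 2 + 0 − 16 − 0) / 2 = 0.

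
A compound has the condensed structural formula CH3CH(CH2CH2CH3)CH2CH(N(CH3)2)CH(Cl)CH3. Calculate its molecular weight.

205.77 g/mol

Atom tally by fragment:
  CH3 → C:1 H:3
  CH(CH2CH2CH3) → C:4 H:8
  CH2 → C:1 H:2
  CH(N(CH3)2) → C:3 H:7 N:1
  CH(Cl) → C:1 H:1 Cl:1
  CH3 → C:1 H:3
Element totals:
  C: 11
  H: 24
  Cl: 1
  N: 1
Molecular formula: C11H24ClN.
  M = 11(12.011) + 24(1.008) + 35.45 + 14.007
    = 132.121 + 24.192 + 35.450 + 14.007 = 205.770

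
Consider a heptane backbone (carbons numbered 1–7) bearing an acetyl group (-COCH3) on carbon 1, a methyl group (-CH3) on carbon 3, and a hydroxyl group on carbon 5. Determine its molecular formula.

Atom tally by fragment:
  CH3COCH2 → C:3 H:5 O:1
  CH2 → C:1 H:2
  CH(CH3) → C:2 H:4
  CH2 → C:1 H:2
  CH(OH) → C:1 H:2 O:1
  CH2 → C:1 H:2
  CH3 → C:1 H:3
Element totals:
  C: 10
  H: 20
  O: 2

C10H20O2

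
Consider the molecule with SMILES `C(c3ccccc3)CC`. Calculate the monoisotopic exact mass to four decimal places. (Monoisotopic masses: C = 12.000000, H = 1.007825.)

Atom tally by fragment:
  C6H5CH2 → C:7 H:7
  CH2 → C:1 H:2
  CH3 → C:1 H:3
Element totals:
  C: 9
  H: 12
Molecular formula: C9H12.
  M = 9(12.0) + 12(1.007825)
    = 108.000000 + 12.093900 = 120.093900

120.0939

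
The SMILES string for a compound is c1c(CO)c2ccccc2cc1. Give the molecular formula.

Atom tally by fragment:
  naphthalene ring system core → C:10 H:8
  (− 1 ring H displaced by substituents)
  + CH2OH → C:1 H:3 O:1
Element totals:
  C: 11
  H: 10
  O: 1

C11H10O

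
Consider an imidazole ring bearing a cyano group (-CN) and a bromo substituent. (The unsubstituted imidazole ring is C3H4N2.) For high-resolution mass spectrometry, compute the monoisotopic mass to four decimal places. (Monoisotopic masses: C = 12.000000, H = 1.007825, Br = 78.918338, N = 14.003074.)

170.9432

Atom tally by fragment:
  imidazole ring core → C:3 H:4 N:2
  (− 2 ring H displaced by substituents)
  + CN → C:1 N:1
  + Br → Br:1
Element totals:
  C: 4
  H: 2
  Br: 1
  N: 3
Molecular formula: C4H2BrN3.
  M = 4(12.0) + 2(1.007825) + 78.918338 + 3(14.003074)
    = 48.000000 + 2.015650 + 78.918338 + 42.009222 = 170.943210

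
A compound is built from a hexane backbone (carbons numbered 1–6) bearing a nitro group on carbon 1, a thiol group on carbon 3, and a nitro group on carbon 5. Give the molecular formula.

C6H12N2O4S

Atom tally by fragment:
  O2NCH2 → C:1 H:2 N:1 O:2
  CH2 → C:1 H:2
  CH(SH) → C:1 H:2 S:1
  CH2 → C:1 H:2
  CH(NO2) → C:1 H:1 N:1 O:2
  CH3 → C:1 H:3
Element totals:
  C: 6
  H: 12
  N: 2
  O: 4
  S: 1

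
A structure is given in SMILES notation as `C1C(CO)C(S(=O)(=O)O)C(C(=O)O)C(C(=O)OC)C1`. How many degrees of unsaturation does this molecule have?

3

Atom tally by fragment:
  cyclohexane ring core → C:6 H:12
  (− 4 ring H displaced by substituents)
  + CH2OH → C:1 H:3 O:1
  + SO3H → S:1 O:3 H:1
  + COOH → C:1 H:1 O:2
  + COOCH3 → C:2 H:3 O:2
Element totals:
  C: 10
  H: 16
  O: 8
  S: 1
Molecular formula: C10H16O8S.
DoU = (2C + 2 + N − H − X) / 2 = (2·10 + 2 + 0 − 16 − 0) / 2 = 3.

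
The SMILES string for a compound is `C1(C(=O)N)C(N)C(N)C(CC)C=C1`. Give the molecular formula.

C9H17N3O

Atom tally by fragment:
  cyclohexene ring core → C:6 H:10
  (− 4 ring H displaced by substituents)
  + CONH2 → C:1 H:2 O:1 N:1
  + NH2 → N:1 H:2
  + NH2 → N:1 H:2
  + C2H5 → C:2 H:5
Element totals:
  C: 9
  H: 17
  N: 3
  O: 1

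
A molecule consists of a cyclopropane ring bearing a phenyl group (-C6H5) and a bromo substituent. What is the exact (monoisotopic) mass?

195.9888

Atom tally by fragment:
  cyclopropane ring core → C:3 H:6
  (− 2 ring H displaced by substituents)
  + C6H5 → C:6 H:5
  + Br → Br:1
Element totals:
  C: 9
  H: 9
  Br: 1
Molecular formula: C9H9Br.
  M = 9(12.0) + 9(1.007825) + 78.918338
    = 108.000000 + 9.070425 + 78.918338 = 195.988763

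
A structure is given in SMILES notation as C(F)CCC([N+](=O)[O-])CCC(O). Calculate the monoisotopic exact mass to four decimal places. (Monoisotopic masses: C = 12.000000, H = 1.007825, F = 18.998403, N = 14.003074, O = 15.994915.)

179.0958

Atom tally by fragment:
  FCH2 → C:1 H:2 F:1
  CH2 → C:1 H:2
  CH2 → C:1 H:2
  CH(NO2) → C:1 H:1 N:1 O:2
  CH2 → C:1 H:2
  CH2 → C:1 H:2
  CH2OH → C:1 H:3 O:1
Element totals:
  C: 7
  H: 14
  F: 1
  N: 1
  O: 3
Molecular formula: C7H14FNO3.
  M = 7(12.0) + 14(1.007825) + 18.998403 + 14.003074 + 3(15.994915)
    = 84.000000 + 14.109550 + 18.998403 + 14.003074 + 47.984745 = 179.095772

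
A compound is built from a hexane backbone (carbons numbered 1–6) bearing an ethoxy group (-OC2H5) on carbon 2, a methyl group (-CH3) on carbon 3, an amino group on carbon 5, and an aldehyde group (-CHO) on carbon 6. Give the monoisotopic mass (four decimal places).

Atom tally by fragment:
  CH3 → C:1 H:3
  CH(OC2H5) → C:3 H:6 O:1
  CH(CH3) → C:2 H:4
  CH2 → C:1 H:2
  CH(NH2) → C:1 H:3 N:1
  CH2CHO → C:2 H:3 O:1
Element totals:
  C: 10
  H: 21
  N: 1
  O: 2
Molecular formula: C10H21NO2.
  M = 10(12.0) + 21(1.007825) + 14.003074 + 2(15.994915)
    = 120.000000 + 21.164325 + 14.003074 + 31.989830 = 187.157229

187.1572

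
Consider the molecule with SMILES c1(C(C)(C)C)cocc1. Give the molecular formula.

C8H12O

Atom tally by fragment:
  furan ring core → C:4 H:4 O:1
  (− 1 ring H displaced by substituents)
  + C(CH3)3 → C:4 H:9
Element totals:
  C: 8
  H: 12
  O: 1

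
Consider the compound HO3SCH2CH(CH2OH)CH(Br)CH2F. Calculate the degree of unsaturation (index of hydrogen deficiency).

0

Element totals:
  C: 5
  H: 10
  Br: 1
  F: 1
  O: 4
  S: 1
Molecular formula: C5H10BrFO4S.
DoU = (2C + 2 + N − H − X) / 2 = (2·5 + 2 + 0 − 10 − 2) / 2 = 0.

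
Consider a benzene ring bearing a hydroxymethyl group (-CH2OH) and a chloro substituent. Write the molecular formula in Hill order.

C7H7ClO

Atom tally by fragment:
  benzene ring core → C:6 H:6
  (− 2 ring H displaced by substituents)
  + CH2OH → C:1 H:3 O:1
  + Cl → Cl:1
Element totals:
  C: 7
  H: 7
  Cl: 1
  O: 1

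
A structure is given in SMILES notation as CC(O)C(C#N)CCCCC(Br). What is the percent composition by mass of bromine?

Atom tally by fragment:
  CH3 → C:1 H:3
  CH(OH) → C:1 H:2 O:1
  CH(CN) → C:2 H:1 N:1
  CH2 → C:1 H:2
  CH2 → C:1 H:2
  CH2 → C:1 H:2
  CH2 → C:1 H:2
  CH2Br → C:1 H:2 Br:1
Element totals:
  C: 9
  H: 16
  Br: 1
  N: 1
  O: 1
Molecular formula: C9H16BrNO.
Molar mass = 234.137 g/mol.
Mass from Br: 1 × 79.904 = 79.904 g/mol.
%Br = 79.904 / 234.137 × 100 = 34.13%.

34.13%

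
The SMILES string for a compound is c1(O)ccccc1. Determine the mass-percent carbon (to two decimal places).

76.57%

Atom tally by fragment:
  benzene ring core → C:6 H:6
  (− 1 ring H displaced by substituents)
  + OH → O:1 H:1
Element totals:
  C: 6
  H: 6
  O: 1
Molecular formula: C6H6O.
Molar mass = 94.113 g/mol.
Mass from C: 6 × 12.011 = 72.066 g/mol.
%C = 72.066 / 94.113 × 100 = 76.57%.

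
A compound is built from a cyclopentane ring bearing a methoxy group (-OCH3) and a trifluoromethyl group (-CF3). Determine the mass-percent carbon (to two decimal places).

50.00%

Atom tally by fragment:
  cyclopentane ring core → C:5 H:10
  (− 2 ring H displaced by substituents)
  + OCH3 → C:1 H:3 O:1
  + CF3 → C:1 F:3
Element totals:
  C: 7
  H: 11
  F: 3
  O: 1
Molecular formula: C7H11F3O.
Molar mass = 168.158 g/mol.
Mass from C: 7 × 12.011 = 84.077 g/mol.
%C = 84.077 / 168.158 × 100 = 50.00%.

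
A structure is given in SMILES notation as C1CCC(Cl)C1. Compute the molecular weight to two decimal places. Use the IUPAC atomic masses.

Atom tally by fragment:
  cyclopentane ring core → C:5 H:10
  (− 1 ring H displaced by substituents)
  + Cl → Cl:1
Element totals:
  C: 5
  H: 9
  Cl: 1
Molecular formula: C5H9Cl.
  M = 5(12.011) + 9(1.008) + 35.45
    = 60.055 + 9.072 + 35.450 = 104.577

104.58 g/mol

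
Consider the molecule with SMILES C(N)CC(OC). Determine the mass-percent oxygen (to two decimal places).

Atom tally by fragment:
  H2NCH2 → C:1 H:4 N:1
  CH2 → C:1 H:2
  CH2OCH3 → C:2 H:5 O:1
Element totals:
  C: 4
  H: 11
  N: 1
  O: 1
Molecular formula: C4H11NO.
Molar mass = 89.138 g/mol.
Mass from O: 1 × 15.999 = 15.999 g/mol.
%O = 15.999 / 89.138 × 100 = 17.95%.

17.95%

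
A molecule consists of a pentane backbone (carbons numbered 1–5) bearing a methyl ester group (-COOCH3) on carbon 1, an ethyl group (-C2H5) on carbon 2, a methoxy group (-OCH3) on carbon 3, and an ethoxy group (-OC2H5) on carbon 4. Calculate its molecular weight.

232.32 g/mol

Atom tally by fragment:
  CH3OOCCH2 → C:3 H:5 O:2
  CH(C2H5) → C:3 H:6
  CH(OCH3) → C:2 H:4 O:1
  CH(OC2H5) → C:3 H:6 O:1
  CH3 → C:1 H:3
Element totals:
  C: 12
  H: 24
  O: 4
Molecular formula: C12H24O4.
  M = 12(12.011) + 24(1.008) + 4(15.999)
    = 144.132 + 24.192 + 63.996 = 232.320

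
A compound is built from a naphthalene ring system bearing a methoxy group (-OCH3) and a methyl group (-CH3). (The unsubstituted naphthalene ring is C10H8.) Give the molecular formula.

C12H12O

Atom tally by fragment:
  naphthalene ring system core → C:10 H:8
  (− 2 ring H displaced by substituents)
  + OCH3 → C:1 H:3 O:1
  + CH3 → C:1 H:3
Element totals:
  C: 12
  H: 12
  O: 1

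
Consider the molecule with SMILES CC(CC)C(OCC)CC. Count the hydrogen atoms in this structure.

Atom tally by fragment:
  CH3 → C:1 H:3
  CH(C2H5) → C:3 H:6
  CH(OC2H5) → C:3 H:6 O:1
  CH2 → C:1 H:2
  CH3 → C:1 H:3
Element totals:
  C: 9
  H: 20
  O: 1

20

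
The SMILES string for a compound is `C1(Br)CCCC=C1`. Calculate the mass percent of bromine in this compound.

Atom tally by fragment:
  cyclohexene ring core → C:6 H:10
  (− 1 ring H displaced by substituents)
  + Br → Br:1
Element totals:
  C: 6
  H: 9
  Br: 1
Molecular formula: C6H9Br.
Molar mass = 161.042 g/mol.
Mass from Br: 1 × 79.904 = 79.904 g/mol.
%Br = 79.904 / 161.042 × 100 = 49.62%.

49.62%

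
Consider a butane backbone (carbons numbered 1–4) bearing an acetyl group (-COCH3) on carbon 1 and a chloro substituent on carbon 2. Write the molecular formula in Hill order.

Atom tally by fragment:
  CH3COCH2 → C:3 H:5 O:1
  CH(Cl) → C:1 H:1 Cl:1
  CH2 → C:1 H:2
  CH3 → C:1 H:3
Element totals:
  C: 6
  H: 11
  Cl: 1
  O: 1

C6H11ClO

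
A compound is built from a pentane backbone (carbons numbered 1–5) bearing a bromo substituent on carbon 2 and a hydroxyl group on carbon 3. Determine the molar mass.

167.05 g/mol

Atom tally by fragment:
  CH3 → C:1 H:3
  CH(Br) → C:1 H:1 Br:1
  CH(OH) → C:1 H:2 O:1
  CH2 → C:1 H:2
  CH3 → C:1 H:3
Element totals:
  C: 5
  H: 11
  Br: 1
  O: 1
Molecular formula: C5H11BrO.
  M = 5(12.011) + 11(1.008) + 79.904 + 15.999
    = 60.055 + 11.088 + 79.904 + 15.999 = 167.046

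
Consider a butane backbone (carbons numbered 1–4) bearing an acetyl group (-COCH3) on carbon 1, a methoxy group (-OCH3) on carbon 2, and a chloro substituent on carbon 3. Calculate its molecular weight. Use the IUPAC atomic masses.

Atom tally by fragment:
  CH3COCH2 → C:3 H:5 O:1
  CH(OCH3) → C:2 H:4 O:1
  CH(Cl) → C:1 H:1 Cl:1
  CH3 → C:1 H:3
Element totals:
  C: 7
  H: 13
  Cl: 1
  O: 2
Molecular formula: C7H13ClO2.
  M = 7(12.011) + 13(1.008) + 35.45 + 2(15.999)
    = 84.077 + 13.104 + 35.450 + 31.998 = 164.629

164.63 g/mol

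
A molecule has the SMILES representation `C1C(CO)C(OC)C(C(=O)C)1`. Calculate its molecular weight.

158.20 g/mol

Atom tally by fragment:
  cyclobutane ring core → C:4 H:8
  (− 3 ring H displaced by substituents)
  + CH2OH → C:1 H:3 O:1
  + OCH3 → C:1 H:3 O:1
  + COCH3 → C:2 H:3 O:1
Element totals:
  C: 8
  H: 14
  O: 3
Molecular formula: C8H14O3.
  M = 8(12.011) + 14(1.008) + 3(15.999)
    = 96.088 + 14.112 + 47.997 = 158.197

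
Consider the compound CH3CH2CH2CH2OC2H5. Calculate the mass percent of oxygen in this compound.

Element totals:
  C: 6
  H: 14
  O: 1
Molecular formula: C6H14O.
Molar mass = 102.177 g/mol.
Mass from O: 1 × 15.999 = 15.999 g/mol.
%O = 15.999 / 102.177 × 100 = 15.66%.

15.66%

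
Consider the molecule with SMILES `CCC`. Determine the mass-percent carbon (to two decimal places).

81.71%

Atom tally by fragment:
  CH3 → C:1 H:3
  CH2 → C:1 H:2
  CH3 → C:1 H:3
Element totals:
  C: 3
  H: 8
Molecular formula: C3H8.
Molar mass = 44.097 g/mol.
Mass from C: 3 × 12.011 = 36.033 g/mol.
%C = 36.033 / 44.097 × 100 = 81.71%.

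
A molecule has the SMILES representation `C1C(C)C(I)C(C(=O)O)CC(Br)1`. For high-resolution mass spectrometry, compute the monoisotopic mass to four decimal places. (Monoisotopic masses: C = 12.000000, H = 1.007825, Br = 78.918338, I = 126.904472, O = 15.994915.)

Atom tally by fragment:
  cyclohexane ring core → C:6 H:12
  (− 4 ring H displaced by substituents)
  + CH3 → C:1 H:3
  + I → I:1
  + COOH → C:1 H:1 O:2
  + Br → Br:1
Element totals:
  C: 8
  H: 12
  Br: 1
  I: 1
  O: 2
Molecular formula: C8H12BrIO2.
  M = 8(12.0) + 12(1.007825) + 78.918338 + 126.904472 + 2(15.994915)
    = 96.000000 + 12.093900 + 78.918338 + 126.904472 + 31.989830 = 345.906540

345.9065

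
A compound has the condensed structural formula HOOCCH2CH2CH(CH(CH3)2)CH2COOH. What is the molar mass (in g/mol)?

Element totals:
  C: 9
  H: 16
  O: 4
Molecular formula: C9H16O4.
  M = 9(12.011) + 16(1.008) + 4(15.999)
    = 108.099 + 16.128 + 63.996 = 188.223

188.22 g/mol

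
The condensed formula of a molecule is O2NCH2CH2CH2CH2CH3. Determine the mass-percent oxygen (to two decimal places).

Element totals:
  C: 5
  H: 11
  N: 1
  O: 2
Molecular formula: C5H11NO2.
Molar mass = 117.148 g/mol.
Mass from O: 2 × 15.999 = 31.998 g/mol.
%O = 31.998 / 117.148 × 100 = 27.31%.

27.31%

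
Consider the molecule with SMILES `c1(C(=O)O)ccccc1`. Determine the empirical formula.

Atom tally by fragment:
  benzene ring core → C:6 H:6
  (− 1 ring H displaced by substituents)
  + COOH → C:1 H:1 O:2
Element totals:
  C: 7
  H: 6
  O: 2
Molecular formula: C7H6O2.
gcd of subscripts (7, 6, 2) = 1, so the empirical formula equals the molecular formula.

C7H6O2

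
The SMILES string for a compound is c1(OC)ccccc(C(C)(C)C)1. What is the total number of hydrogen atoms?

Atom tally by fragment:
  benzene ring core → C:6 H:6
  (− 2 ring H displaced by substituents)
  + OCH3 → C:1 H:3 O:1
  + C(CH3)3 → C:4 H:9
Element totals:
  C: 11
  H: 16
  O: 1

16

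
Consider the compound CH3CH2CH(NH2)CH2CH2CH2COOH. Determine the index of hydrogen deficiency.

1

Element totals:
  C: 7
  H: 15
  N: 1
  O: 2
Molecular formula: C7H15NO2.
DoU = (2C + 2 + N − H − X) / 2 = (2·7 + 2 + 1 − 15 − 0) / 2 = 1.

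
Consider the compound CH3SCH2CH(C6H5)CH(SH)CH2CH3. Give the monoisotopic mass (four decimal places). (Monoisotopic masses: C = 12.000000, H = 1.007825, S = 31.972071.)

Atom tally by fragment:
  CH3SCH2 → C:2 H:5 S:1
  CH(C6H5) → C:7 H:6
  CH(SH) → C:1 H:2 S:1
  CH2 → C:1 H:2
  CH3 → C:1 H:3
Element totals:
  C: 12
  H: 18
  S: 2
Molecular formula: C12H18S2.
  M = 12(12.0) + 18(1.007825) + 2(31.972071)
    = 144.000000 + 18.140850 + 63.944142 = 226.084992

226.0850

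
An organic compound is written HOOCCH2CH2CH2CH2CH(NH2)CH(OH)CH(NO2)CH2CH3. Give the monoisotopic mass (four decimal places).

248.1372

Element totals:
  C: 10
  H: 20
  N: 2
  O: 5
Molecular formula: C10H20N2O5.
  M = 10(12.0) + 20(1.007825) + 2(14.003074) + 5(15.994915)
    = 120.000000 + 20.156500 + 28.006148 + 79.974575 = 248.137223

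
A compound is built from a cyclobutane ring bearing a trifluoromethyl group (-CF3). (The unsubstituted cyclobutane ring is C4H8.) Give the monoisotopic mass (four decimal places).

124.0500

Atom tally by fragment:
  cyclobutane ring core → C:4 H:8
  (− 1 ring H displaced by substituents)
  + CF3 → C:1 F:3
Element totals:
  C: 5
  H: 7
  F: 3
Molecular formula: C5H7F3.
  M = 5(12.0) + 7(1.007825) + 3(18.998403)
    = 60.000000 + 7.054775 + 56.995209 = 124.049984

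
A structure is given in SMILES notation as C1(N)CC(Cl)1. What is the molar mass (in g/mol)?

91.54 g/mol

Atom tally by fragment:
  cyclopropane ring core → C:3 H:6
  (− 2 ring H displaced by substituents)
  + NH2 → N:1 H:2
  + Cl → Cl:1
Element totals:
  C: 3
  H: 6
  Cl: 1
  N: 1
Molecular formula: C3H6ClN.
  M = 3(12.011) + 6(1.008) + 35.45 + 14.007
    = 36.033 + 6.048 + 35.450 + 14.007 = 91.538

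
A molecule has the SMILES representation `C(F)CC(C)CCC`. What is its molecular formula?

C7H15F

Atom tally by fragment:
  FCH2 → C:1 H:2 F:1
  CH2 → C:1 H:2
  CH(CH3) → C:2 H:4
  CH2 → C:1 H:2
  CH2 → C:1 H:2
  CH3 → C:1 H:3
Element totals:
  C: 7
  H: 15
  F: 1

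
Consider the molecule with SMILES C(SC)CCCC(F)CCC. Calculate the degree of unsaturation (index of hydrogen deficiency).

Atom tally by fragment:
  CH3SCH2 → C:2 H:5 S:1
  CH2 → C:1 H:2
  CH2 → C:1 H:2
  CH2 → C:1 H:2
  CH(F) → C:1 H:1 F:1
  CH2 → C:1 H:2
  CH2 → C:1 H:2
  CH3 → C:1 H:3
Element totals:
  C: 9
  H: 19
  F: 1
  S: 1
Molecular formula: C9H19FS.
DoU = (2C + 2 + N − H − X) / 2 = (2·9 + 2 + 0 − 19 − 1) / 2 = 0.

0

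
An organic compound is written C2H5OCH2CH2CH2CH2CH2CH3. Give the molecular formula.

Atom tally by fragment:
  C2H5OCH2 → C:3 H:7 O:1
  CH2 → C:1 H:2
  CH2 → C:1 H:2
  CH2 → C:1 H:2
  CH2 → C:1 H:2
  CH3 → C:1 H:3
Element totals:
  C: 8
  H: 18
  O: 1

C8H18O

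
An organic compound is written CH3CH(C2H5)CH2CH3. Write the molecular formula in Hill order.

Element totals:
  C: 6
  H: 14

C6H14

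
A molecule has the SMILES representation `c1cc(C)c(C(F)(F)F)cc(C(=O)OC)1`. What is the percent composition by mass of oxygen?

14.67%

Atom tally by fragment:
  benzene ring core → C:6 H:6
  (− 3 ring H displaced by substituents)
  + CH3 → C:1 H:3
  + CF3 → C:1 F:3
  + COOCH3 → C:2 H:3 O:2
Element totals:
  C: 10
  H: 9
  F: 3
  O: 2
Molecular formula: C10H9F3O2.
Molar mass = 218.174 g/mol.
Mass from O: 2 × 15.999 = 31.998 g/mol.
%O = 31.998 / 218.174 × 100 = 14.67%.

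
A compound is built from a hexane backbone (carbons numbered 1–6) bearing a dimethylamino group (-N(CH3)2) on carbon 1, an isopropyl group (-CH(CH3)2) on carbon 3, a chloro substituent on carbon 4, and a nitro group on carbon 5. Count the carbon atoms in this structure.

Atom tally by fragment:
  (CH3)2NCH2 → C:3 H:8 N:1
  CH2 → C:1 H:2
  CH(CH(CH3)2) → C:4 H:8
  CH(Cl) → C:1 H:1 Cl:1
  CH(NO2) → C:1 H:1 N:1 O:2
  CH3 → C:1 H:3
Element totals:
  C: 11
  H: 23
  Cl: 1
  N: 2
  O: 2

11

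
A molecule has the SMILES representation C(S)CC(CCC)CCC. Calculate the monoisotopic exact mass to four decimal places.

Atom tally by fragment:
  HSCH2 → C:1 H:3 S:1
  CH2 → C:1 H:2
  CH(CH2CH2CH3) → C:4 H:8
  CH2 → C:1 H:2
  CH2 → C:1 H:2
  CH3 → C:1 H:3
Element totals:
  C: 9
  H: 20
  S: 1
Molecular formula: C9H20S.
  M = 9(12.0) + 20(1.007825) + 31.972071
    = 108.000000 + 20.156500 + 31.972071 = 160.128571

160.1286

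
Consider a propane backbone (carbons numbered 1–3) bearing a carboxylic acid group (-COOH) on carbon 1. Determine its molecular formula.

C4H8O2

Atom tally by fragment:
  HOOCCH2 → C:2 H:3 O:2
  CH2 → C:1 H:2
  CH3 → C:1 H:3
Element totals:
  C: 4
  H: 8
  O: 2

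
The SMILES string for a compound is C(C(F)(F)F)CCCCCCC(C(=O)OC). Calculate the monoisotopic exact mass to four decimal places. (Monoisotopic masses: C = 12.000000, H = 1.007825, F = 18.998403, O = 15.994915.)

240.1337

Atom tally by fragment:
  F3CCH2 → C:2 H:2 F:3
  CH2 → C:1 H:2
  CH2 → C:1 H:2
  CH2 → C:1 H:2
  CH2 → C:1 H:2
  CH2 → C:1 H:2
  CH2 → C:1 H:2
  CH2COOCH3 → C:3 H:5 O:2
Element totals:
  C: 11
  H: 19
  F: 3
  O: 2
Molecular formula: C11H19F3O2.
  M = 11(12.0) + 19(1.007825) + 3(18.998403) + 2(15.994915)
    = 132.000000 + 19.148675 + 56.995209 + 31.989830 = 240.133714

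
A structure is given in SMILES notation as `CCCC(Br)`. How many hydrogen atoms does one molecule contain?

9

Atom tally by fragment:
  CH3 → C:1 H:3
  CH2 → C:1 H:2
  CH2 → C:1 H:2
  CH2Br → C:1 H:2 Br:1
Element totals:
  C: 4
  H: 9
  Br: 1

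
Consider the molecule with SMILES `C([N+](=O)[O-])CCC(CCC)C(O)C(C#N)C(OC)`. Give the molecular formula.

C12H22N2O4

Atom tally by fragment:
  O2NCH2 → C:1 H:2 N:1 O:2
  CH2 → C:1 H:2
  CH2 → C:1 H:2
  CH(CH2CH2CH3) → C:4 H:8
  CH(OH) → C:1 H:2 O:1
  CH(CN) → C:2 H:1 N:1
  CH2OCH3 → C:2 H:5 O:1
Element totals:
  C: 12
  H: 22
  N: 2
  O: 4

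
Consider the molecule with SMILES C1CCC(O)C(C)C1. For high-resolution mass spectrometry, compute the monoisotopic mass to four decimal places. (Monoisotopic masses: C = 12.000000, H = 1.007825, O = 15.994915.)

114.1045

Atom tally by fragment:
  cyclohexane ring core → C:6 H:12
  (− 2 ring H displaced by substituents)
  + OH → O:1 H:1
  + CH3 → C:1 H:3
Element totals:
  C: 7
  H: 14
  O: 1
Molecular formula: C7H14O.
  M = 7(12.0) + 14(1.007825) + 15.994915
    = 84.000000 + 14.109550 + 15.994915 = 114.104465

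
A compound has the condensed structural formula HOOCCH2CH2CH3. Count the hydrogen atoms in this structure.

Atom tally by fragment:
  HOOCCH2 → C:2 H:3 O:2
  CH2 → C:1 H:2
  CH3 → C:1 H:3
Element totals:
  C: 4
  H: 8
  O: 2

8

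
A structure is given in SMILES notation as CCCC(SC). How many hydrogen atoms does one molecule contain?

12

Atom tally by fragment:
  CH3 → C:1 H:3
  CH2 → C:1 H:2
  CH2 → C:1 H:2
  CH2SCH3 → C:2 H:5 S:1
Element totals:
  C: 5
  H: 12
  S: 1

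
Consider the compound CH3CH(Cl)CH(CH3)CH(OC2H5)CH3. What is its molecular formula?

Atom tally by fragment:
  CH3 → C:1 H:3
  CH(Cl) → C:1 H:1 Cl:1
  CH(CH3) → C:2 H:4
  CH(OC2H5) → C:3 H:6 O:1
  CH3 → C:1 H:3
Element totals:
  C: 8
  H: 17
  Cl: 1
  O: 1

C8H17ClO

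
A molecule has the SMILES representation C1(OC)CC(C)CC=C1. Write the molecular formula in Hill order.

Atom tally by fragment:
  cyclohexene ring core → C:6 H:10
  (− 2 ring H displaced by substituents)
  + OCH3 → C:1 H:3 O:1
  + CH3 → C:1 H:3
Element totals:
  C: 8
  H: 14
  O: 1

C8H14O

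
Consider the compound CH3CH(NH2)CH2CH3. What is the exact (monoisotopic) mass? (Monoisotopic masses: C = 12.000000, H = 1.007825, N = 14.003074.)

Element totals:
  C: 4
  H: 11
  N: 1
Molecular formula: C4H11N.
  M = 4(12.0) + 11(1.007825) + 14.003074
    = 48.000000 + 11.086075 + 14.003074 = 73.089149

73.0891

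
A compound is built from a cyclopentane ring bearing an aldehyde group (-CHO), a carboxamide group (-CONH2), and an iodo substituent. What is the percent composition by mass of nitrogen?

Atom tally by fragment:
  cyclopentane ring core → C:5 H:10
  (− 3 ring H displaced by substituents)
  + CHO → C:1 H:1 O:1
  + CONH2 → C:1 H:2 O:1 N:1
  + I → I:1
Element totals:
  C: 7
  H: 10
  I: 1
  N: 1
  O: 2
Molecular formula: C7H10INO2.
Molar mass = 267.066 g/mol.
Mass from N: 1 × 14.007 = 14.007 g/mol.
%N = 14.007 / 267.066 × 100 = 5.24%.

5.24%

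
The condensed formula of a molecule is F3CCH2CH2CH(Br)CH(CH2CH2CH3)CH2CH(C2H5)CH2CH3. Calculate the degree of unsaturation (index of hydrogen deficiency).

Element totals:
  C: 14
  H: 26
  Br: 1
  F: 3
Molecular formula: C14H26BrF3.
DoU = (2C + 2 + N − H − X) / 2 = (2·14 + 2 + 0 − 26 − 4) / 2 = 0.

0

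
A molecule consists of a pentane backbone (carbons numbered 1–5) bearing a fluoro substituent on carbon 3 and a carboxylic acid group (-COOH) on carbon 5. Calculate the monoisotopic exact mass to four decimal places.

134.0743

Atom tally by fragment:
  CH3 → C:1 H:3
  CH2 → C:1 H:2
  CH(F) → C:1 H:1 F:1
  CH2 → C:1 H:2
  CH2COOH → C:2 H:3 O:2
Element totals:
  C: 6
  H: 11
  F: 1
  O: 2
Molecular formula: C6H11FO2.
  M = 6(12.0) + 11(1.007825) + 18.998403 + 2(15.994915)
    = 72.000000 + 11.086075 + 18.998403 + 31.989830 = 134.074308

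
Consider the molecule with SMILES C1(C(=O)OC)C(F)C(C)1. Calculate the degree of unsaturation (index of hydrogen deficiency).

Atom tally by fragment:
  cyclopropane ring core → C:3 H:6
  (− 3 ring H displaced by substituents)
  + COOCH3 → C:2 H:3 O:2
  + F → F:1
  + CH3 → C:1 H:3
Element totals:
  C: 6
  H: 9
  F: 1
  O: 2
Molecular formula: C6H9FO2.
DoU = (2C + 2 + N − H − X) / 2 = (2·6 + 2 + 0 − 9 − 1) / 2 = 2.

2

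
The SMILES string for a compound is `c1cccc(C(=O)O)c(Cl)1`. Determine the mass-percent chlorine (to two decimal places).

22.64%

Atom tally by fragment:
  benzene ring core → C:6 H:6
  (− 2 ring H displaced by substituents)
  + COOH → C:1 H:1 O:2
  + Cl → Cl:1
Element totals:
  C: 7
  H: 5
  Cl: 1
  O: 2
Molecular formula: C7H5ClO2.
Molar mass = 156.565 g/mol.
Mass from Cl: 1 × 35.45 = 35.450 g/mol.
%Cl = 35.450 / 156.565 × 100 = 22.64%.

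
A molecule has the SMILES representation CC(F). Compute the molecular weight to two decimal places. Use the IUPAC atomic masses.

48.06 g/mol

Atom tally by fragment:
  CH3 → C:1 H:3
  CH2F → C:1 H:2 F:1
Element totals:
  C: 2
  H: 5
  F: 1
Molecular formula: C2H5F.
  M = 2(12.011) + 5(1.008) + 18.998
    = 24.022 + 5.040 + 18.998 = 48.060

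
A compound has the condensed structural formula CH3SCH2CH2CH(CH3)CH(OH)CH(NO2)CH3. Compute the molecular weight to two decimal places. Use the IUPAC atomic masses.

207.29 g/mol

Atom tally by fragment:
  CH3SCH2 → C:2 H:5 S:1
  CH2 → C:1 H:2
  CH(CH3) → C:2 H:4
  CH(OH) → C:1 H:2 O:1
  CH(NO2) → C:1 H:1 N:1 O:2
  CH3 → C:1 H:3
Element totals:
  C: 8
  H: 17
  N: 1
  O: 3
  S: 1
Molecular formula: C8H17NO3S.
  M = 8(12.011) + 17(1.008) + 14.007 + 3(15.999) + 32.06
    = 96.088 + 17.136 + 14.007 + 47.997 + 32.060 = 207.288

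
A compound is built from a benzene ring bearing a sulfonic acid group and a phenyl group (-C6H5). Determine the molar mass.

Atom tally by fragment:
  benzene ring core → C:6 H:6
  (− 2 ring H displaced by substituents)
  + SO3H → S:1 O:3 H:1
  + C6H5 → C:6 H:5
Element totals:
  C: 12
  H: 10
  O: 3
  S: 1
Molecular formula: C12H10O3S.
  M = 12(12.011) + 10(1.008) + 3(15.999) + 32.06
    = 144.132 + 10.080 + 47.997 + 32.060 = 234.269

234.27 g/mol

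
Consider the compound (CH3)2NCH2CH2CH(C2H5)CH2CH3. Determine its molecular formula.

C9H21N

Element totals:
  C: 9
  H: 21
  N: 1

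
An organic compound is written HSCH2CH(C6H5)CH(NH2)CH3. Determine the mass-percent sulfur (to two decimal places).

17.68%

Atom tally by fragment:
  HSCH2 → C:1 H:3 S:1
  CH(C6H5) → C:7 H:6
  CH(NH2) → C:1 H:3 N:1
  CH3 → C:1 H:3
Element totals:
  C: 10
  H: 15
  N: 1
  S: 1
Molecular formula: C10H15NS.
Molar mass = 181.297 g/mol.
Mass from S: 1 × 32.06 = 32.060 g/mol.
%S = 32.060 / 181.297 × 100 = 17.68%.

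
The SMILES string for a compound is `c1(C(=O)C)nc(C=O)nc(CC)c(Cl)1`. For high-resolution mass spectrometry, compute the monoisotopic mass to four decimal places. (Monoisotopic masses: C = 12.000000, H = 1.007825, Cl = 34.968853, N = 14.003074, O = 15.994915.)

212.0353

Atom tally by fragment:
  pyrimidine ring core → C:4 H:4 N:2
  (− 4 ring H displaced by substituents)
  + COCH3 → C:2 H:3 O:1
  + CHO → C:1 H:1 O:1
  + C2H5 → C:2 H:5
  + Cl → Cl:1
Element totals:
  C: 9
  H: 9
  Cl: 1
  N: 2
  O: 2
Molecular formula: C9H9ClN2O2.
  M = 9(12.0) + 9(1.007825) + 34.968853 + 2(14.003074) + 2(15.994915)
    = 108.000000 + 9.070425 + 34.968853 + 28.006148 + 31.989830 = 212.035256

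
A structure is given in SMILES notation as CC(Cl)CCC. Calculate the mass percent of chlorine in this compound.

33.26%

Atom tally by fragment:
  CH3 → C:1 H:3
  CH(Cl) → C:1 H:1 Cl:1
  CH2 → C:1 H:2
  CH2 → C:1 H:2
  CH3 → C:1 H:3
Element totals:
  C: 5
  H: 11
  Cl: 1
Molecular formula: C5H11Cl.
Molar mass = 106.593 g/mol.
Mass from Cl: 1 × 35.45 = 35.450 g/mol.
%Cl = 35.450 / 106.593 × 100 = 33.26%.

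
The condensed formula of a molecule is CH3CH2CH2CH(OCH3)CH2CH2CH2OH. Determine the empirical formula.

C4H9O

Element totals:
  C: 8
  H: 18
  O: 2
Molecular formula: C8H18O2.
gcd of subscripts = 2; dividing each by 2:
  C: 8/2 = 4
  H: 18/2 = 9
  O: 2/2 = 1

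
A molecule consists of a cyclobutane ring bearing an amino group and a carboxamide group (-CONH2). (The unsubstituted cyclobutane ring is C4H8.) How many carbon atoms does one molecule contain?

Atom tally by fragment:
  cyclobutane ring core → C:4 H:8
  (− 2 ring H displaced by substituents)
  + NH2 → N:1 H:2
  + CONH2 → C:1 H:2 O:1 N:1
Element totals:
  C: 5
  H: 10
  N: 2
  O: 1

5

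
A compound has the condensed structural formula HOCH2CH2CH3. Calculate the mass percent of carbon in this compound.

Atom tally by fragment:
  HOCH2CH2 → C:2 H:5 O:1
  CH3 → C:1 H:3
Element totals:
  C: 3
  H: 8
  O: 1
Molecular formula: C3H8O.
Molar mass = 60.096 g/mol.
Mass from C: 3 × 12.011 = 36.033 g/mol.
%C = 36.033 / 60.096 × 100 = 59.96%.

59.96%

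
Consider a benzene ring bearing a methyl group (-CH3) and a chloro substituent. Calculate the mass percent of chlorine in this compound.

28.01%

Atom tally by fragment:
  benzene ring core → C:6 H:6
  (− 2 ring H displaced by substituents)
  + CH3 → C:1 H:3
  + Cl → Cl:1
Element totals:
  C: 7
  H: 7
  Cl: 1
Molecular formula: C7H7Cl.
Molar mass = 126.583 g/mol.
Mass from Cl: 1 × 35.45 = 35.450 g/mol.
%Cl = 35.450 / 126.583 × 100 = 28.01%.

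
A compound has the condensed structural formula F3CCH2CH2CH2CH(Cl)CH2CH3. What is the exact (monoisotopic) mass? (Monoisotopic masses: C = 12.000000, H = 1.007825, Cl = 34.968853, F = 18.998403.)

188.0580

Atom tally by fragment:
  F3CCH2 → C:2 H:2 F:3
  CH2 → C:1 H:2
  CH2 → C:1 H:2
  CH(Cl) → C:1 H:1 Cl:1
  CH2 → C:1 H:2
  CH3 → C:1 H:3
Element totals:
  C: 7
  H: 12
  Cl: 1
  F: 3
Molecular formula: C7H12ClF3.
  M = 7(12.0) + 12(1.007825) + 34.968853 + 3(18.998403)
    = 84.000000 + 12.093900 + 34.968853 + 56.995209 = 188.057962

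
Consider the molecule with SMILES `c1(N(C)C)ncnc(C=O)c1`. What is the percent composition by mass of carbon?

Atom tally by fragment:
  pyrimidine ring core → C:4 H:4 N:2
  (− 2 ring H displaced by substituents)
  + N(CH3)2 → N:1 C:2 H:6
  + CHO → C:1 H:1 O:1
Element totals:
  C: 7
  H: 9
  N: 3
  O: 1
Molecular formula: C7H9N3O.
Molar mass = 151.169 g/mol.
Mass from C: 7 × 12.011 = 84.077 g/mol.
%C = 84.077 / 151.169 × 100 = 55.62%.

55.62%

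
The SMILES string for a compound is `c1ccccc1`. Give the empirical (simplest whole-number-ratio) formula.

CH

Atom tally by fragment:
  benzene ring core → C:6 H:6
Element totals:
  C: 6
  H: 6
Molecular formula: C6H6.
gcd of subscripts = 6; dividing each by 6:
  C: 6/6 = 1
  H: 6/6 = 1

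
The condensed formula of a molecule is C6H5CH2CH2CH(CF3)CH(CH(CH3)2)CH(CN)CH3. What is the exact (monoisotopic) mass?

Element totals:
  C: 17
  H: 22
  F: 3
  N: 1
Molecular formula: C17H22F3N.
  M = 17(12.0) + 22(1.007825) + 3(18.998403) + 14.003074
    = 204.000000 + 22.172150 + 56.995209 + 14.003074 = 297.170433

297.1704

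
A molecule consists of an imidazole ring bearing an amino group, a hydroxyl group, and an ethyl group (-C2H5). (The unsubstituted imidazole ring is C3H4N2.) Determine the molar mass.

127.15 g/mol

Atom tally by fragment:
  imidazole ring core → C:3 H:4 N:2
  (− 3 ring H displaced by substituents)
  + NH2 → N:1 H:2
  + OH → O:1 H:1
  + C2H5 → C:2 H:5
Element totals:
  C: 5
  H: 9
  N: 3
  O: 1
Molecular formula: C5H9N3O.
  M = 5(12.011) + 9(1.008) + 3(14.007) + 15.999
    = 60.055 + 9.072 + 42.021 + 15.999 = 127.147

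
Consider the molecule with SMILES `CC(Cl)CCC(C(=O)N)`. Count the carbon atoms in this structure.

6

Atom tally by fragment:
  CH3 → C:1 H:3
  CH(Cl) → C:1 H:1 Cl:1
  CH2 → C:1 H:2
  CH2 → C:1 H:2
  CH2CONH2 → C:2 H:4 O:1 N:1
Element totals:
  C: 6
  H: 12
  Cl: 1
  N: 1
  O: 1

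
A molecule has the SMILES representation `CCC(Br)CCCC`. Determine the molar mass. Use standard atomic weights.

Atom tally by fragment:
  CH3 → C:1 H:3
  CH2 → C:1 H:2
  CH(Br) → C:1 H:1 Br:1
  CH2 → C:1 H:2
  CH2 → C:1 H:2
  CH2 → C:1 H:2
  CH3 → C:1 H:3
Element totals:
  C: 7
  H: 15
  Br: 1
Molecular formula: C7H15Br.
  M = 7(12.011) + 15(1.008) + 79.904
    = 84.077 + 15.120 + 79.904 = 179.101

179.10 g/mol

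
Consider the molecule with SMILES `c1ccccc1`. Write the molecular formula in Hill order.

Atom tally by fragment:
  benzene ring core → C:6 H:6
Element totals:
  C: 6
  H: 6

C6H6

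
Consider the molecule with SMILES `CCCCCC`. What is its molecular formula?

C6H14

Atom tally by fragment:
  CH3 → C:1 H:3
  CH2 → C:1 H:2
  CH2 → C:1 H:2
  CH2 → C:1 H:2
  CH2 → C:1 H:2
  CH3 → C:1 H:3
Element totals:
  C: 6
  H: 14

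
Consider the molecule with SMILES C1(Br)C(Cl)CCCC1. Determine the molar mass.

197.50 g/mol

Atom tally by fragment:
  cyclohexane ring core → C:6 H:12
  (− 2 ring H displaced by substituents)
  + Br → Br:1
  + Cl → Cl:1
Element totals:
  C: 6
  H: 10
  Br: 1
  Cl: 1
Molecular formula: C6H10BrCl.
  M = 6(12.011) + 10(1.008) + 79.904 + 35.45
    = 72.066 + 10.080 + 79.904 + 35.450 = 197.500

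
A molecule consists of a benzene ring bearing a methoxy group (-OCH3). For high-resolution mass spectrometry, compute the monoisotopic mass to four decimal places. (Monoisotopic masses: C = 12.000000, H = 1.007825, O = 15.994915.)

Atom tally by fragment:
  benzene ring core → C:6 H:6
  (− 1 ring H displaced by substituents)
  + OCH3 → C:1 H:3 O:1
Element totals:
  C: 7
  H: 8
  O: 1
Molecular formula: C7H8O.
  M = 7(12.0) + 8(1.007825) + 15.994915
    = 84.000000 + 8.062600 + 15.994915 = 108.057515

108.0575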